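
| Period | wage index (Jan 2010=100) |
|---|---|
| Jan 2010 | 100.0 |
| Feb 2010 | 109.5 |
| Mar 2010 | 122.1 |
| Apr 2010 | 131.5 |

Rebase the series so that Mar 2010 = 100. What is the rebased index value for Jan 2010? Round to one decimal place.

81.9

Rebased(Jan 2010) = 100.0 / 122.1 × 100 = 81.9001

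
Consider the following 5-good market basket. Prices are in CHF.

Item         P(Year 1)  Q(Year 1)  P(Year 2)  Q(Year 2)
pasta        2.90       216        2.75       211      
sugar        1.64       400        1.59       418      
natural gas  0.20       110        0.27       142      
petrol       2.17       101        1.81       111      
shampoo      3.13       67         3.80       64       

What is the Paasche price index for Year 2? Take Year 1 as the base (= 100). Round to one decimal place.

Paasche price index uses current-period quantities as weights.
ΣP(Year 2)·Q(Year 2) = 2.75×211 + 1.59×418 + 0.27×142 + 1.81×111 + 3.80×64 = 580.25 + 664.62 + 38.34 + 200.91 + 243.2 = 1727.32
ΣP(Year 1)·Q(Year 2) = 2.90×211 + 1.64×418 + 0.20×142 + 2.17×111 + 3.13×64 = 611.9 + 685.52 + 28.4 + 240.87 + 200.32 = 1767.01
Index = 1727.32 / 1767.01 × 100 = 97.7538

97.8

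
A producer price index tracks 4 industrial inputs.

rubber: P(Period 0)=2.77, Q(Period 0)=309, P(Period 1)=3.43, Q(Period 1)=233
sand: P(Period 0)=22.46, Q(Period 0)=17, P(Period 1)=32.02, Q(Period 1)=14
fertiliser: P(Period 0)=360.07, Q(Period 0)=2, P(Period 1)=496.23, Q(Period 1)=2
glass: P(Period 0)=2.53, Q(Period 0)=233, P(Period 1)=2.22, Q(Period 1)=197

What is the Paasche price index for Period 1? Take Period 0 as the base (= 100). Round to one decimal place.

122.9

Paasche price index uses current-period quantities as weights.
ΣP(Period 1)·Q(Period 1) = 3.43×233 + 32.02×14 + 496.23×2 + 2.22×197 = 799.19 + 448.28 + 992.46 + 437.34 = 2677.27
ΣP(Period 0)·Q(Period 1) = 2.77×233 + 22.46×14 + 360.07×2 + 2.53×197 = 645.41 + 314.44 + 720.14 + 498.41 = 2178.4
Index = 2677.27 / 2178.4 × 100 = 122.9008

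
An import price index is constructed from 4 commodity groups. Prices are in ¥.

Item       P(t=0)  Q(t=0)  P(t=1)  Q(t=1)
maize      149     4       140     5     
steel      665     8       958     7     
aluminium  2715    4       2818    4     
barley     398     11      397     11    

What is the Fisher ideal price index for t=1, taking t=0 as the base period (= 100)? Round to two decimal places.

112.23

Laspeyres component (base-period weights):
ΣP(t=1)Q(t=0) = 140×4 + 958×8 + 2818×4 + 397×11 = 560 + 7664 + 11272 + 4367 = 23863
ΣP(t=0)Q(t=0) = 149×4 + 665×8 + 2715×4 + 398×11 = 596 + 5320 + 10860 + 4378 = 21154
L = 23863 / 21154 × 100 = 112.8061
Paasche component (current-period weights):
ΣP(t=1)Q(t=1) = 140×5 + 958×7 + 2818×4 + 397×11 = 700 + 6706 + 11272 + 4367 = 23045
ΣP(t=0)Q(t=1) = 149×5 + 665×7 + 2715×4 + 398×11 = 745 + 4655 + 10860 + 4378 = 20638
P = 23045 / 20638 × 100 = 111.6630
Fisher = √(L × P) = √(112.8061 × 111.6630) = 112.2331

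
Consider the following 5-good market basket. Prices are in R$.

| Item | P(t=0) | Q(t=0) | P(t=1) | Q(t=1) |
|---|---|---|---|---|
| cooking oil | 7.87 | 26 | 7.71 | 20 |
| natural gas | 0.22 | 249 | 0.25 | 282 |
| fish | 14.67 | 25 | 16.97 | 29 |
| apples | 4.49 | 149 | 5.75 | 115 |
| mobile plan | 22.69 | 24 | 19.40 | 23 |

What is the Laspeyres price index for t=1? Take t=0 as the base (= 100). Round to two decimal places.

109.22

Laspeyres price index uses base-period quantities as weights.
ΣP(t=1)·Q(t=0) = 7.71×26 + 0.25×249 + 16.97×25 + 5.75×149 + 19.40×24 = 200.46 + 62.25 + 424.25 + 856.75 + 465.6 = 2009.31
ΣP(t=0)·Q(t=0) = 7.87×26 + 0.22×249 + 14.67×25 + 4.49×149 + 22.69×24 = 204.62 + 54.78 + 366.75 + 669.01 + 544.56 = 1839.72
Index = 2009.31 / 1839.72 × 100 = 109.2183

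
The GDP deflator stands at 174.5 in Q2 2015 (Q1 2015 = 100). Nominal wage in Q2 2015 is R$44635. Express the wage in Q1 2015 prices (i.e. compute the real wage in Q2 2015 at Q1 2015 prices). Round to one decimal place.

Real = Nominal ÷ (Index/100) = 44635 ÷ (174.5/100)
     = 44635 ÷ 1.745 = 25578.7966

25578.8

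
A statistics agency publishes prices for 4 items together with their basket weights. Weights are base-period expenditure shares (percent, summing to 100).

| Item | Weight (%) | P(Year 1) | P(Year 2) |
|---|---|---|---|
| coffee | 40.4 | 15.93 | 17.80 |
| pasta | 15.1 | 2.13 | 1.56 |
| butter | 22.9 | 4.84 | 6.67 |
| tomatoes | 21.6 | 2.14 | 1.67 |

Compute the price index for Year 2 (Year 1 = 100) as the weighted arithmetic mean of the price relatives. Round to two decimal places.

104.62

coffee: 40.4 × (17.80/15.93) = 40.4 × 1.117389 = 45.1425
pasta: 15.1 × (1.56/2.13) = 15.1 × 0.732394 = 11.0592
butter: 22.9 × (6.67/4.84) = 22.9 × 1.378099 = 31.5585
tomatoes: 21.6 × (1.67/2.14) = 21.6 × 0.780374 = 16.8561
Index = Σ wᵢ·(p₁ᵢ/p₀ᵢ) = 45.1425 + 11.0592 + 31.5585 + 16.8561 = 104.6162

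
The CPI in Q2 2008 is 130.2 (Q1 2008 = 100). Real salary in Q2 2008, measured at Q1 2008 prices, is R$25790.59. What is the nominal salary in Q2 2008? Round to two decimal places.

Nominal = Real × (Index/100) = 25790.59 × (130.2/100)
        = 25790.59 × 1.302 = 33579.3482

33579.35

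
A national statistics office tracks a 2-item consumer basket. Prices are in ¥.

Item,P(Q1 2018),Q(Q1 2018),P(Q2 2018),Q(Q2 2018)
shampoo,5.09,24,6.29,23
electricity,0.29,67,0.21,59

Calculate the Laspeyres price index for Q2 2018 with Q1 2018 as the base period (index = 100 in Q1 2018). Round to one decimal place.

Laspeyres price index uses base-period quantities as weights.
ΣP(Q2 2018)·Q(Q1 2018) = 6.29×24 + 0.21×67 = 150.96 + 14.07 = 165.03
ΣP(Q1 2018)·Q(Q1 2018) = 5.09×24 + 0.29×67 = 122.16 + 19.43 = 141.59
Index = 165.03 / 141.59 × 100 = 116.5548

116.6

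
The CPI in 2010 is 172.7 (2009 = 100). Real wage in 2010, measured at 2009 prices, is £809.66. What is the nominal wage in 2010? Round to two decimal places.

Nominal = Real × (Index/100) = 809.66 × (172.7/100)
        = 809.66 × 1.727 = 1398.2828

1398.28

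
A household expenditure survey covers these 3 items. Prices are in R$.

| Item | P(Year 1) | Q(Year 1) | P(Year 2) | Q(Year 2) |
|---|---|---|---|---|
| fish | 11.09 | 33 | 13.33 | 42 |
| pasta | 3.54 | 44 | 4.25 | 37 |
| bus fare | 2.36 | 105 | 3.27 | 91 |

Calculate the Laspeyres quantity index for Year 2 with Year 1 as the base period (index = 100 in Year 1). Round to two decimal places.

Laspeyres quantity index uses base-period prices as weights.
ΣP(Year 1)·Q(Year 2) = 11.09×42 + 3.54×37 + 2.36×91 = 465.78 + 130.98 + 214.76 = 811.52
ΣP(Year 1)·Q(Year 1) = 11.09×33 + 3.54×44 + 2.36×105 = 365.97 + 155.76 + 247.8 = 769.53
Index = 811.52 / 769.53 × 100 = 105.4566

105.46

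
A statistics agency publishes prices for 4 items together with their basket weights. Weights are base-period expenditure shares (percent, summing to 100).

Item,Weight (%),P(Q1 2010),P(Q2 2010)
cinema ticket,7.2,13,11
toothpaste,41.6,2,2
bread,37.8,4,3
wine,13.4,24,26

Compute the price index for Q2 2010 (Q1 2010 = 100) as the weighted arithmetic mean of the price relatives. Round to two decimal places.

cinema ticket: 7.2 × (11/13) = 7.2 × 0.846154 = 6.0923
toothpaste: 41.6 × (2/2) = 41.6 × 1.000000 = 41.6000
bread: 37.8 × (3/4) = 37.8 × 0.750000 = 28.3500
wine: 13.4 × (26/24) = 13.4 × 1.083333 = 14.5167
Index = Σ wᵢ·(p₁ᵢ/p₀ᵢ) = 6.0923 + 41.6000 + 28.3500 + 14.5167 = 90.5590

90.56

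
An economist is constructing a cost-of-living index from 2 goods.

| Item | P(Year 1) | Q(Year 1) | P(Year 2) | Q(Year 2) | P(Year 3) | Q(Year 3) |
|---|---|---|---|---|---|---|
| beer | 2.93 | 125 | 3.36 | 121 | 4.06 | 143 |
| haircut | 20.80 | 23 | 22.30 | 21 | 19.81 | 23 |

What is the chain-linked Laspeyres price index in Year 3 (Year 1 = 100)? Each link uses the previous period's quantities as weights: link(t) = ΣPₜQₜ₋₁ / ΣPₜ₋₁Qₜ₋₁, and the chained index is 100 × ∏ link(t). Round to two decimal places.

114.54

Link Year 1→Year 2:
ΣP(Year 2)Q(Year 1) = 3.36×125 + 22.30×23 = 420 + 512.9 = 932.9
ΣP(Year 1)Q(Year 1) = 2.93×125 + 20.80×23 = 366.25 + 478.4 = 844.65
link = 932.9/844.65 = 1.104481
Link Year 2→Year 3:
ΣP(Year 3)Q(Year 2) = 4.06×121 + 19.81×21 = 491.26 + 416.01 = 907.27
ΣP(Year 2)Q(Year 2) = 3.36×121 + 22.30×21 = 406.56 + 468.3 = 874.86
link = 907.27/874.86 = 1.037046
Chained index = 100 × 1.104481 × 1.037046 = 114.5398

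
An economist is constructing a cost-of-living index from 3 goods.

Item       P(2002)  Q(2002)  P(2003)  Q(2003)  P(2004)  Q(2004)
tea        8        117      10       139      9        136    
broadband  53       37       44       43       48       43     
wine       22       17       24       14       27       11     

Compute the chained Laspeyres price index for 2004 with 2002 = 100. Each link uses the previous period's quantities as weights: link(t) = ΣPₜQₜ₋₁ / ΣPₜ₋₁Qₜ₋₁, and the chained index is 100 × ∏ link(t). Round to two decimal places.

100.04

Link 2002→2003:
ΣP(2003)Q(2002) = 10×117 + 44×37 + 24×17 = 1170 + 1628 + 408 = 3206
ΣP(2002)Q(2002) = 8×117 + 53×37 + 22×17 = 936 + 1961 + 374 = 3271
link = 3206/3271 = 0.980128
Link 2003→2004:
ΣP(2004)Q(2003) = 9×139 + 48×43 + 27×14 = 1251 + 2064 + 378 = 3693
ΣP(2003)Q(2003) = 10×139 + 44×43 + 24×14 = 1390 + 1892 + 336 = 3618
link = 3693/3618 = 1.020730
Chained index = 100 × 0.980128 × 1.020730 = 100.0446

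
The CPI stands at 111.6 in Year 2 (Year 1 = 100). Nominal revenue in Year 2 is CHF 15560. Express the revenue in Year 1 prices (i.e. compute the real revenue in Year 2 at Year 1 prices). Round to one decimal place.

13942.7

Real = Nominal ÷ (Index/100) = 15560 ÷ (111.6/100)
     = 15560 ÷ 1.116 = 13942.6523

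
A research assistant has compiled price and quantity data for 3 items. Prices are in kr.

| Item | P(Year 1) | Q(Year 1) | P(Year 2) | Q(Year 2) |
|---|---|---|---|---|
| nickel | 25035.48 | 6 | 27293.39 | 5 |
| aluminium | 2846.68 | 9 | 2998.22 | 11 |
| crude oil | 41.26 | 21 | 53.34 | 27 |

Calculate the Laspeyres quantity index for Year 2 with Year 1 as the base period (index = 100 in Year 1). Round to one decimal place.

Laspeyres quantity index uses base-period prices as weights.
ΣP(Year 1)·Q(Year 2) = 25035.48×5 + 2846.68×11 + 41.26×27 = 125177.4 + 31313.48 + 1114.02 = 157604.9
ΣP(Year 1)·Q(Year 1) = 25035.48×6 + 2846.68×9 + 41.26×21 = 150212.88 + 25620.12 + 866.46 = 176699.46
Index = 157604.9 / 176699.46 × 100 = 89.1938

89.2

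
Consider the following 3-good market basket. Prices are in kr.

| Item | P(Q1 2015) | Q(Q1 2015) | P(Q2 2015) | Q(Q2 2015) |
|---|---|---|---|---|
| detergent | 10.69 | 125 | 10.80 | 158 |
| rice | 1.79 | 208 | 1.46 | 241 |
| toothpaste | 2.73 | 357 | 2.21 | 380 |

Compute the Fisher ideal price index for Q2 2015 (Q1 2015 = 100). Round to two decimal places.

91.40

Laspeyres component (base-period weights):
ΣP(Q2 2015)Q(Q1 2015) = 10.80×125 + 1.46×208 + 2.21×357 = 1350 + 303.68 + 788.97 = 2442.65
ΣP(Q1 2015)Q(Q1 2015) = 10.69×125 + 1.79×208 + 2.73×357 = 1336.25 + 372.32 + 974.61 = 2683.18
L = 2442.65 / 2683.18 × 100 = 91.0356
Paasche component (current-period weights):
ΣP(Q2 2015)Q(Q2 2015) = 10.80×158 + 1.46×241 + 2.21×380 = 1706.4 + 351.86 + 839.8 = 2898.06
ΣP(Q1 2015)Q(Q2 2015) = 10.69×158 + 1.79×241 + 2.73×380 = 1689.02 + 431.39 + 1037.4 = 3157.81
P = 2898.06 / 3157.81 × 100 = 91.7744
Fisher = √(L × P) = √(91.0356 × 91.7744) = 91.4043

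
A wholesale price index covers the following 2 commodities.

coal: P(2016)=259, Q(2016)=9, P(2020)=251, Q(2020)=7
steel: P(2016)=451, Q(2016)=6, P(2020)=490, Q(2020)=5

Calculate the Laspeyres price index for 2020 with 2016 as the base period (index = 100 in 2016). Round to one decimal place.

103.2

Laspeyres price index uses base-period quantities as weights.
ΣP(2020)·Q(2016) = 251×9 + 490×6 = 2259 + 2940 = 5199
ΣP(2016)·Q(2016) = 259×9 + 451×6 = 2331 + 2706 = 5037
Index = 5199 / 5037 × 100 = 103.2162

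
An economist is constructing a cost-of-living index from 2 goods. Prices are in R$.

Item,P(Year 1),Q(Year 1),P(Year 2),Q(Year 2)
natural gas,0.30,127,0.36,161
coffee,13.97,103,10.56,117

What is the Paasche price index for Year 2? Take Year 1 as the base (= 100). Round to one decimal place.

Paasche price index uses current-period quantities as weights.
ΣP(Year 2)·Q(Year 2) = 0.36×161 + 10.56×117 = 57.96 + 1235.52 = 1293.48
ΣP(Year 1)·Q(Year 2) = 0.30×161 + 13.97×117 = 48.3 + 1634.49 = 1682.79
Index = 1293.48 / 1682.79 × 100 = 76.8652

76.9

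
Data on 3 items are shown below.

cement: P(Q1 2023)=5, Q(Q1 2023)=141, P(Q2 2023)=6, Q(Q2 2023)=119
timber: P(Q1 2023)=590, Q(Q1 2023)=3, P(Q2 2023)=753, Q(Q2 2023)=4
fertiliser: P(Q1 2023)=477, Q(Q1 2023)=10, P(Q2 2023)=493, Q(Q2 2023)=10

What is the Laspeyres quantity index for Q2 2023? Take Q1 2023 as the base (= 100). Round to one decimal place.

Laspeyres quantity index uses base-period prices as weights.
ΣP(Q1 2023)·Q(Q2 2023) = 5×119 + 590×4 + 477×10 = 595 + 2360 + 4770 = 7725
ΣP(Q1 2023)·Q(Q1 2023) = 5×141 + 590×3 + 477×10 = 705 + 1770 + 4770 = 7245
Index = 7725 / 7245 × 100 = 106.6253

106.6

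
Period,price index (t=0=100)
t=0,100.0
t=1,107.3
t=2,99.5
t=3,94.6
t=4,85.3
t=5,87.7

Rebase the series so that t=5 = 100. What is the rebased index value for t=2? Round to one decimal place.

113.5

Rebased(t=2) = 99.5 / 87.7 × 100 = 113.4550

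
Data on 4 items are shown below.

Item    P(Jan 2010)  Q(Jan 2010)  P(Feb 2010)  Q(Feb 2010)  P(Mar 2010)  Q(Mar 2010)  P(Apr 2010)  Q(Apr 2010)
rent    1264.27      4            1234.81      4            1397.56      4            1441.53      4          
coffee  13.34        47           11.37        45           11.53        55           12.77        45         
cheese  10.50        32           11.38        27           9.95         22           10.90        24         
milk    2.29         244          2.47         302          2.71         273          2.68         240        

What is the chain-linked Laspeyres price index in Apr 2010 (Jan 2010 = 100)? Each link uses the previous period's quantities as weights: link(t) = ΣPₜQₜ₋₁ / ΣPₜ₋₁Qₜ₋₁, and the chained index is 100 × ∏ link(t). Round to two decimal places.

Link Jan 2010→Feb 2010:
ΣP(Feb 2010)Q(Jan 2010) = 1234.81×4 + 11.37×47 + 11.38×32 + 2.47×244 = 4939.24 + 534.39 + 364.16 + 602.68 = 6440.47
ΣP(Jan 2010)Q(Jan 2010) = 1264.27×4 + 13.34×47 + 10.50×32 + 2.29×244 = 5057.08 + 626.98 + 336 + 558.76 = 6578.82
link = 6440.47/6578.82 = 0.978970
Link Feb 2010→Mar 2010:
ΣP(Mar 2010)Q(Feb 2010) = 1397.56×4 + 11.53×45 + 9.95×27 + 2.71×302 = 5590.24 + 518.85 + 268.65 + 818.42 = 7196.16
ΣP(Feb 2010)Q(Feb 2010) = 1234.81×4 + 11.37×45 + 11.38×27 + 2.47×302 = 4939.24 + 511.65 + 307.26 + 745.94 = 6504.09
link = 7196.16/6504.09 = 1.106405
Link Mar 2010→Apr 2010:
ΣP(Apr 2010)Q(Mar 2010) = 1441.53×4 + 12.77×55 + 10.90×22 + 2.68×273 = 5766.12 + 702.35 + 239.8 + 731.64 = 7439.91
ΣP(Mar 2010)Q(Mar 2010) = 1397.56×4 + 11.53×55 + 9.95×22 + 2.71×273 = 5590.24 + 634.15 + 218.9 + 739.83 = 7183.12
link = 7439.91/7183.12 = 1.035749
Chained index = 100 × 0.978970 × 1.106405 × 1.035749 = 112.1859

112.19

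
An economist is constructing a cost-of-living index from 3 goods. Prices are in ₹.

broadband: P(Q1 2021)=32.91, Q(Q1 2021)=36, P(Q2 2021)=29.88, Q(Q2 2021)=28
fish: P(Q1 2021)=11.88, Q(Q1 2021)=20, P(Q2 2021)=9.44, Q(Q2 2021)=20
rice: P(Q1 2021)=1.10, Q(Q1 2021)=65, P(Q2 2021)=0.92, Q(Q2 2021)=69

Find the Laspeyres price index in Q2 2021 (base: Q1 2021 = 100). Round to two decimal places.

Laspeyres price index uses base-period quantities as weights.
ΣP(Q2 2021)·Q(Q1 2021) = 29.88×36 + 9.44×20 + 0.92×65 = 1075.68 + 188.8 + 59.8 = 1324.28
ΣP(Q1 2021)·Q(Q1 2021) = 32.91×36 + 11.88×20 + 1.10×65 = 1184.76 + 237.6 + 71.5 = 1493.86
Index = 1324.28 / 1493.86 × 100 = 88.6482

88.65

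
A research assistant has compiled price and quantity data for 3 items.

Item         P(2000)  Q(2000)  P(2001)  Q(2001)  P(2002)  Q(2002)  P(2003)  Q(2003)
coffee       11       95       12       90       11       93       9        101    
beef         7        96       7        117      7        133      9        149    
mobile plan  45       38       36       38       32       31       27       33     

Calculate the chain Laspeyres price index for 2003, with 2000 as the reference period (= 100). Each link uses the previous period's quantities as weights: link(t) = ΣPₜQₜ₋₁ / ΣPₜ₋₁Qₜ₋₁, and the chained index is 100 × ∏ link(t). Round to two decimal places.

Link 2000→2001:
ΣP(2001)Q(2000) = 12×95 + 7×96 + 36×38 = 1140 + 672 + 1368 = 3180
ΣP(2000)Q(2000) = 11×95 + 7×96 + 45×38 = 1045 + 672 + 1710 = 3427
link = 3180/3427 = 0.927925
Link 2001→2002:
ΣP(2002)Q(2001) = 11×90 + 7×117 + 32×38 = 990 + 819 + 1216 = 3025
ΣP(2001)Q(2001) = 12×90 + 7×117 + 36×38 = 1080 + 819 + 1368 = 3267
link = 3025/3267 = 0.925926
Link 2002→2003:
ΣP(2003)Q(2002) = 9×93 + 9×133 + 27×31 = 837 + 1197 + 837 = 2871
ΣP(2002)Q(2002) = 11×93 + 7×133 + 32×31 = 1023 + 931 + 992 = 2946
link = 2871/2946 = 0.974542
Chained index = 100 × 0.927925 × 0.925926 × 0.974542 = 83.7317

83.73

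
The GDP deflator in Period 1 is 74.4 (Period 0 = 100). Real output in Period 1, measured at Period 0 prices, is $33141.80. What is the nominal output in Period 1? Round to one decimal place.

24657.5

Nominal = Real × (Index/100) = 33141.80 × (74.4/100)
        = 33141.80 × 0.744 = 24657.4992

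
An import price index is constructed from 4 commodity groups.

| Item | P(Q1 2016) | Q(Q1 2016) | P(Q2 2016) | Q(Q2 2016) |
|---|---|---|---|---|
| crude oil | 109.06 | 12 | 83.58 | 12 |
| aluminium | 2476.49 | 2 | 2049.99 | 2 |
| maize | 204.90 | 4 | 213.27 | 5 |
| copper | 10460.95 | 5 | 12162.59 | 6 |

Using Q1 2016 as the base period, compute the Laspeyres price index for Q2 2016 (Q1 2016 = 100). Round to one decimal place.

Laspeyres price index uses base-period quantities as weights.
ΣP(Q2 2016)·Q(Q1 2016) = 83.58×12 + 2049.99×2 + 213.27×4 + 12162.59×5 = 1002.96 + 4099.98 + 853.08 + 60812.95 = 66768.97
ΣP(Q1 2016)·Q(Q1 2016) = 109.06×12 + 2476.49×2 + 204.90×4 + 10460.95×5 = 1308.72 + 4952.98 + 819.6 + 52304.75 = 59386.05
Index = 66768.97 / 59386.05 × 100 = 112.4321

112.4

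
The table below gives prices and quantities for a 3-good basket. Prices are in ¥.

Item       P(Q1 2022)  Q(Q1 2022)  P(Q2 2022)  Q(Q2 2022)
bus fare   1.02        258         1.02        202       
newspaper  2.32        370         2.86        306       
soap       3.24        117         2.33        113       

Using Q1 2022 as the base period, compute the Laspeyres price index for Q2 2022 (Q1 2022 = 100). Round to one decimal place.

106.2

Laspeyres price index uses base-period quantities as weights.
ΣP(Q2 2022)·Q(Q1 2022) = 1.02×258 + 2.86×370 + 2.33×117 = 263.16 + 1058.2 + 272.61 = 1593.97
ΣP(Q1 2022)·Q(Q1 2022) = 1.02×258 + 2.32×370 + 3.24×117 = 263.16 + 858.4 + 379.08 = 1500.64
Index = 1593.97 / 1500.64 × 100 = 106.2193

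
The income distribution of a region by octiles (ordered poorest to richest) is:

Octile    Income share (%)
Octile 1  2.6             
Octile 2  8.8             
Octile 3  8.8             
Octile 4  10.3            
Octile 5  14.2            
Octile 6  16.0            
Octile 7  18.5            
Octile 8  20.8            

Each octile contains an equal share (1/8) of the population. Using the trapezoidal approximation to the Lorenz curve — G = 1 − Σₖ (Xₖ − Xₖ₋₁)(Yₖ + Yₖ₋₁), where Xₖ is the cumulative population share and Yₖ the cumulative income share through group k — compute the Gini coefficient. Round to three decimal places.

0.252

Cumulative income shares Yₖ: 0.0260, 0.1140, 0.2020, 0.3050, 0.4470, 0.6070, 0.7920, 1.0000
Σ (Xₖ−Xₖ₋₁)(Yₖ+Yₖ₋₁) = (1/8)(0.0260+0.0000) + (1/8)(0.1140+0.0260) + (1/8)(0.2020+0.1140) + (1/8)(0.3050+0.2020) + (1/8)(0.4470+0.3050) + (1/8)(0.6070+0.4470) + (1/8)(0.7920+0.6070) + (1/8)(1.0000+0.7920)
  = 0.0033 + 0.0175 + 0.0395 + 0.0634 + 0.0940 + 0.1318 + 0.1749 + 0.2240 = 0.7483
G = 1 − 0.7483 = 0.2517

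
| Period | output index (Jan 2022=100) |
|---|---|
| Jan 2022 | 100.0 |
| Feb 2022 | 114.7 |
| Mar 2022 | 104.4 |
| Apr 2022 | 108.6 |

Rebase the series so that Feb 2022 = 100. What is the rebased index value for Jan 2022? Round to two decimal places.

87.18

Rebased(Jan 2022) = 100.0 / 114.7 × 100 = 87.1840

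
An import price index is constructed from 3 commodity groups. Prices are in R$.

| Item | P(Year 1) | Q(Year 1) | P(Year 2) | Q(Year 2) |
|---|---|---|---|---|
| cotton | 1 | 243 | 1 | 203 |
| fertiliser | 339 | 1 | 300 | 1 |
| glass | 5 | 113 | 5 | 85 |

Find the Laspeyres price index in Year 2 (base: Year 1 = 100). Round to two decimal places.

96.60

Laspeyres price index uses base-period quantities as weights.
ΣP(Year 2)·Q(Year 1) = 1×243 + 300×1 + 5×113 = 243 + 300 + 565 = 1108
ΣP(Year 1)·Q(Year 1) = 1×243 + 339×1 + 5×113 = 243 + 339 + 565 = 1147
Index = 1108 / 1147 × 100 = 96.5998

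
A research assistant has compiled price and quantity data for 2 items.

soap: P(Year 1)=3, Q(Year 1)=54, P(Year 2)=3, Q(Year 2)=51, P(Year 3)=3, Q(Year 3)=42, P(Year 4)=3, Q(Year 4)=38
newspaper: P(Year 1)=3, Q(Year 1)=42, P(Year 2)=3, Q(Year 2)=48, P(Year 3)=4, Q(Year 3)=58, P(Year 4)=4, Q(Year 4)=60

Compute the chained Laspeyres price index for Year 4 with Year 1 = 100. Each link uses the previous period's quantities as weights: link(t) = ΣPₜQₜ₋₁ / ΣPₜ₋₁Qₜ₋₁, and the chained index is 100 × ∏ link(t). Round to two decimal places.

Link Year 1→Year 2:
ΣP(Year 2)Q(Year 1) = 3×54 + 3×42 = 162 + 126 = 288
ΣP(Year 1)Q(Year 1) = 3×54 + 3×42 = 162 + 126 = 288
link = 288/288 = 1.000000
Link Year 2→Year 3:
ΣP(Year 3)Q(Year 2) = 3×51 + 4×48 = 153 + 192 = 345
ΣP(Year 2)Q(Year 2) = 3×51 + 3×48 = 153 + 144 = 297
link = 345/297 = 1.161616
Link Year 3→Year 4:
ΣP(Year 4)Q(Year 3) = 3×42 + 4×58 = 126 + 232 = 358
ΣP(Year 3)Q(Year 3) = 3×42 + 4×58 = 126 + 232 = 358
link = 358/358 = 1.000000
Chained index = 100 × 1.000000 × 1.161616 × 1.000000 = 116.1616

116.16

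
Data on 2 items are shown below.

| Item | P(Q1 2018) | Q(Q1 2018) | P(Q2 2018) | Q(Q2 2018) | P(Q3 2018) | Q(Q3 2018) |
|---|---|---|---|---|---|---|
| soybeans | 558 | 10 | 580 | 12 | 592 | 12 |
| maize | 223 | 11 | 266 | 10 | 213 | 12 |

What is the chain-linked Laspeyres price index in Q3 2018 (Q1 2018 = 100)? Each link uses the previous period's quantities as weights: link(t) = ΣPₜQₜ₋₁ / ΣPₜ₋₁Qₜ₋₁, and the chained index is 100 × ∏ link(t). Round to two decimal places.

Link Q1 2018→Q2 2018:
ΣP(Q2 2018)Q(Q1 2018) = 580×10 + 266×11 = 5800 + 2926 = 8726
ΣP(Q1 2018)Q(Q1 2018) = 558×10 + 223×11 = 5580 + 2453 = 8033
link = 8726/8033 = 1.086269
Link Q2 2018→Q3 2018:
ΣP(Q3 2018)Q(Q2 2018) = 592×12 + 213×10 = 7104 + 2130 = 9234
ΣP(Q2 2018)Q(Q2 2018) = 580×12 + 266×10 = 6960 + 2660 = 9620
link = 9234/9620 = 0.959875
Chained index = 100 × 1.086269 × 0.959875 = 104.2683

104.27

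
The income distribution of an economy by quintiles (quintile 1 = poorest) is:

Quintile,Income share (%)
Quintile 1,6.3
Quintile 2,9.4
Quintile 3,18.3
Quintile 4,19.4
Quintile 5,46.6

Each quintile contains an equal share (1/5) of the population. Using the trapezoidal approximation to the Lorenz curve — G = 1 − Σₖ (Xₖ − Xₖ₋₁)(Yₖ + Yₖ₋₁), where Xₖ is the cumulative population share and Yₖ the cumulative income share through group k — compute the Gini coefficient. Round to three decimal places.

Cumulative income shares Yₖ: 0.0630, 0.1570, 0.3400, 0.5340, 1.0000
Σ (Xₖ−Xₖ₋₁)(Yₖ+Yₖ₋₁) = (1/5)(0.0630+0.0000) + (1/5)(0.1570+0.0630) + (1/5)(0.3400+0.1570) + (1/5)(0.5340+0.3400) + (1/5)(1.0000+0.5340)
  = 0.0126 + 0.0440 + 0.0994 + 0.1748 + 0.3068 = 0.6376
G = 1 − 0.6376 = 0.3624

0.362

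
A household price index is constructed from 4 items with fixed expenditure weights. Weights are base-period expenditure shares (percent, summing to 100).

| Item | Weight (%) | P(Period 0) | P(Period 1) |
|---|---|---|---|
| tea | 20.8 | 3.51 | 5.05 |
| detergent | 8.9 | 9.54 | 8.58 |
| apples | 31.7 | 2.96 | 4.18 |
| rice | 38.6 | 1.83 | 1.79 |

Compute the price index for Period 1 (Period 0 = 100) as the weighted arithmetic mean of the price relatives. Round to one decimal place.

tea: 20.8 × (5.05/3.51) = 20.8 × 1.438746 = 29.9259
detergent: 8.9 × (8.58/9.54) = 8.9 × 0.899371 = 8.0044
apples: 31.7 × (4.18/2.96) = 31.7 × 1.412162 = 44.7655
rice: 38.6 × (1.79/1.83) = 38.6 × 0.978142 = 37.7563
Index = Σ wᵢ·(p₁ᵢ/p₀ᵢ) = 29.9259 + 8.0044 + 44.7655 + 37.7563 = 120.4522

120.5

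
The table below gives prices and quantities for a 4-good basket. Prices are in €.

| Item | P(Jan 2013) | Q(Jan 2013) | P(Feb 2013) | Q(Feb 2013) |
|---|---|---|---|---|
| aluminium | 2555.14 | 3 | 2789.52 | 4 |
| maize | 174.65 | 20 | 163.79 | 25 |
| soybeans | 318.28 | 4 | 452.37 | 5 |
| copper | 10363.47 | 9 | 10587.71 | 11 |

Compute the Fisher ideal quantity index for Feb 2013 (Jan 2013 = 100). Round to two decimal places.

Laspeyres component (base-period weights):
ΣP(Jan 2013)Q(Feb 2013) = 2555.14×4 + 174.65×25 + 318.28×5 + 10363.47×11 = 10220.56 + 4366.25 + 1591.4 + 113998.17 = 130176.38
ΣP(Jan 2013)Q(Jan 2013) = 2555.14×3 + 174.65×20 + 318.28×4 + 10363.47×9 = 7665.42 + 3493 + 1273.12 + 93271.23 = 105702.77
L = 130176.38 / 105702.77 × 100 = 123.1532
Paasche component (current-period weights):
ΣP(Feb 2013)Q(Feb 2013) = 2789.52×4 + 163.79×25 + 452.37×5 + 10587.71×11 = 11158.08 + 4094.75 + 2261.85 + 116464.81 = 133979.49
ΣP(Feb 2013)Q(Jan 2013) = 2789.52×3 + 163.79×20 + 452.37×4 + 10587.71×9 = 8368.56 + 3275.8 + 1809.48 + 95289.39 = 108743.23
P = 133979.49 / 108743.23 × 100 = 123.2072
Fisher = √(L × P) = √(123.1532 × 123.2072) = 123.1802

123.18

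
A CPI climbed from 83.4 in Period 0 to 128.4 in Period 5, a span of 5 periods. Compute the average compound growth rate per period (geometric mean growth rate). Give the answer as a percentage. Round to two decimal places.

9.01%

Growth factor = (128.4/83.4)^(1/5) = (1.539568)^(1/5) = 1.090134
Growth rate = 1.090134 − 1 = 0.090134 = 9.0134%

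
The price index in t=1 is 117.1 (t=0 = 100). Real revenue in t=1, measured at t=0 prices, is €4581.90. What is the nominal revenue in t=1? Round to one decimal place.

5365.4

Nominal = Real × (Index/100) = 4581.90 × (117.1/100)
        = 4581.90 × 1.171 = 5365.4049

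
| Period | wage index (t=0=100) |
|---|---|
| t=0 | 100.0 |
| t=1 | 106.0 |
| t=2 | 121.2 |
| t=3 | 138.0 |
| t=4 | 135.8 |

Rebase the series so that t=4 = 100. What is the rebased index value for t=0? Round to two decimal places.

73.64

Rebased(t=0) = 100.0 / 135.8 × 100 = 73.6377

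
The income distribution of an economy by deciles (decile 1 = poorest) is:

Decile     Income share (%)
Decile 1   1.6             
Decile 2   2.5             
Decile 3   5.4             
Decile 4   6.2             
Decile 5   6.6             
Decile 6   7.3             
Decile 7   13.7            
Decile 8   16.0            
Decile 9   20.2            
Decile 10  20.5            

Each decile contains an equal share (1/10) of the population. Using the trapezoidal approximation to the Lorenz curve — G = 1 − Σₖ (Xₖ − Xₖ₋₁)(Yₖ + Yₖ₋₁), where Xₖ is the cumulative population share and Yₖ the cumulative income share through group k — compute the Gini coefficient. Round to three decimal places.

0.370

Cumulative income shares Yₖ: 0.0160, 0.0410, 0.0950, 0.1570, 0.2230, 0.2960, 0.4330, 0.5930, 0.7950, 1.0000
Σ (Xₖ−Xₖ₋₁)(Yₖ+Yₖ₋₁) = (1/10)(0.0160+0.0000) + (1/10)(0.0410+0.0160) + (1/10)(0.0950+0.0410) + (1/10)(0.1570+0.0950) + (1/10)(0.2230+0.1570) + (1/10)(0.2960+0.2230) + (1/10)(0.4330+0.2960) + (1/10)(0.5930+0.4330) + (1/10)(0.7950+0.5930) + (1/10)(1.0000+0.7950)
  = 0.0016 + 0.0057 + 0.0136 + 0.0252 + 0.0380 + 0.0519 + 0.0729 + 0.1026 + 0.1388 + 0.1795 = 0.6298
G = 1 − 0.6298 = 0.3702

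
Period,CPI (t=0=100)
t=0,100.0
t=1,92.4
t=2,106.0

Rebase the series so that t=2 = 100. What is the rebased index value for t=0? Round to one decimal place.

Rebased(t=0) = 100.0 / 106.0 × 100 = 94.3396

94.3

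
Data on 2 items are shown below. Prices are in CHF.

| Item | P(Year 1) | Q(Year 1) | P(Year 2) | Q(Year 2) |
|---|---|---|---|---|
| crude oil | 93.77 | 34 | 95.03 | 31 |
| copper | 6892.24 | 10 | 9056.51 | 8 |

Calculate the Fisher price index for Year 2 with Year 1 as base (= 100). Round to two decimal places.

129.98

Laspeyres component (base-period weights):
ΣP(Year 2)Q(Year 1) = 95.03×34 + 9056.51×10 = 3231.02 + 90565.1 = 93796.12
ΣP(Year 1)Q(Year 1) = 93.77×34 + 6892.24×10 = 3188.18 + 68922.4 = 72110.58
L = 93796.12 / 72110.58 × 100 = 130.0726
Paasche component (current-period weights):
ΣP(Year 2)Q(Year 2) = 95.03×31 + 9056.51×8 = 2945.93 + 72452.08 = 75398.01
ΣP(Year 1)Q(Year 2) = 93.77×31 + 6892.24×8 = 2906.87 + 55137.92 = 58044.79
P = 75398.01 / 58044.79 × 100 = 129.8963
Fisher = √(L × P) = √(130.0726 × 129.8963) = 129.9844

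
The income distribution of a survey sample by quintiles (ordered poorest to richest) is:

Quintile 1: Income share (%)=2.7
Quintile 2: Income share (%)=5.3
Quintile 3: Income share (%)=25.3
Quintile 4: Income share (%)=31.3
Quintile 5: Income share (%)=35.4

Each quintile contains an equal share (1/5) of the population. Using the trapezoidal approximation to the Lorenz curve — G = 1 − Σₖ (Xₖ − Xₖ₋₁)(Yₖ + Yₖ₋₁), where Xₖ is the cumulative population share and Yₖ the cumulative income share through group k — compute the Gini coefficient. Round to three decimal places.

0.366

Cumulative income shares Yₖ: 0.0270, 0.0800, 0.3330, 0.6460, 1.0000
Σ (Xₖ−Xₖ₋₁)(Yₖ+Yₖ₋₁) = (1/5)(0.0270+0.0000) + (1/5)(0.0800+0.0270) + (1/5)(0.3330+0.0800) + (1/5)(0.6460+0.3330) + (1/5)(1.0000+0.6460)
  = 0.0054 + 0.0214 + 0.0826 + 0.1958 + 0.3292 = 0.6344
G = 1 − 0.6344 = 0.3656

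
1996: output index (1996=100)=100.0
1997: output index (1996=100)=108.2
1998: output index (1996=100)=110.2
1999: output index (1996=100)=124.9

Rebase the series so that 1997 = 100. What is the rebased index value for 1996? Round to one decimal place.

92.4

Rebased(1996) = 100.0 / 108.2 × 100 = 92.4214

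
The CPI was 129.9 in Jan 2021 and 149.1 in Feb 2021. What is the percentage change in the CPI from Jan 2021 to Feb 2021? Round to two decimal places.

Change = (149.1 − 129.9) / 129.9 × 100
       = 19.2 / 129.9 × 100 = 14.7806%

14.78%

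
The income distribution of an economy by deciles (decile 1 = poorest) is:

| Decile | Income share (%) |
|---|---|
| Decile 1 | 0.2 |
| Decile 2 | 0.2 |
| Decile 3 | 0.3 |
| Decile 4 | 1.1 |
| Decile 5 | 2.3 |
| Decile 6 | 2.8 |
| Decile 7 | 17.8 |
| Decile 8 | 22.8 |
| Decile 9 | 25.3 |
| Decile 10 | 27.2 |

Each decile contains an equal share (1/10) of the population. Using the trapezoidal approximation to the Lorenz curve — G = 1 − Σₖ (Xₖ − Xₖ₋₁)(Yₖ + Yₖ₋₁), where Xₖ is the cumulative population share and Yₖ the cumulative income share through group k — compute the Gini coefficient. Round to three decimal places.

Cumulative income shares Yₖ: 0.0020, 0.0040, 0.0070, 0.0180, 0.0410, 0.0690, 0.2470, 0.4750, 0.7280, 1.0000
Σ (Xₖ−Xₖ₋₁)(Yₖ+Yₖ₋₁) = (1/10)(0.0020+0.0000) + (1/10)(0.0040+0.0020) + (1/10)(0.0070+0.0040) + (1/10)(0.0180+0.0070) + (1/10)(0.0410+0.0180) + (1/10)(0.0690+0.0410) + (1/10)(0.2470+0.0690) + (1/10)(0.4750+0.2470) + (1/10)(0.7280+0.4750) + (1/10)(1.0000+0.7280)
  = 0.0002 + 0.0006 + 0.0011 + 0.0025 + 0.0059 + 0.0110 + 0.0316 + 0.0722 + 0.1203 + 0.1728 = 0.4182
G = 1 − 0.4182 = 0.5818

0.582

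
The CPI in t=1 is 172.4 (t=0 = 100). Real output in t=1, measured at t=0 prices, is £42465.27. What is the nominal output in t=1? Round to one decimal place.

73210.1

Nominal = Real × (Index/100) = 42465.27 × (172.4/100)
        = 42465.27 × 1.724 = 73210.1255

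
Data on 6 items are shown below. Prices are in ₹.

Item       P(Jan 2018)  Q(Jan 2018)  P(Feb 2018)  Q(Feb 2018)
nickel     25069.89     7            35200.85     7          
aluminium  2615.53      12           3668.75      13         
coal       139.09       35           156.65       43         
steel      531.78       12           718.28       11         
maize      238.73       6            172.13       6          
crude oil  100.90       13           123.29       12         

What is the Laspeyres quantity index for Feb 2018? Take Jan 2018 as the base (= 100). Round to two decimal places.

Laspeyres quantity index uses base-period prices as weights.
ΣP(Jan 2018)·Q(Feb 2018) = 25069.89×7 + 2615.53×13 + 139.09×43 + 531.78×11 + 238.73×6 + 100.90×12 = 175489.23 + 34001.89 + 5980.87 + 5849.58 + 1432.38 + 1210.8 = 223964.75
ΣP(Jan 2018)·Q(Jan 2018) = 25069.89×7 + 2615.53×12 + 139.09×35 + 531.78×12 + 238.73×6 + 100.90×13 = 175489.23 + 31386.36 + 4868.15 + 6381.36 + 1432.38 + 1311.7 = 220869.18
Index = 223964.75 / 220869.18 × 100 = 101.4015

101.40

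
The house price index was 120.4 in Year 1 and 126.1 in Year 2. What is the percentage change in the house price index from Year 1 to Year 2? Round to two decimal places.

Change = (126.1 − 120.4) / 120.4 × 100
       = 5.7 / 120.4 × 100 = 4.7342%

4.73%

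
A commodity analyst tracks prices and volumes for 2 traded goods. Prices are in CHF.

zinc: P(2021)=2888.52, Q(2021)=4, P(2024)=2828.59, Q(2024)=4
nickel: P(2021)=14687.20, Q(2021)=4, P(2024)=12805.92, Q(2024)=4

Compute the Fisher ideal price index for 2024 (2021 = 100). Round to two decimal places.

88.96

Laspeyres component (base-period weights):
ΣP(2024)Q(2021) = 2828.59×4 + 12805.92×4 = 11314.36 + 51223.68 = 62538.04
ΣP(2021)Q(2021) = 2888.52×4 + 14687.20×4 = 11554.08 + 58748.8 = 70302.88
L = 62538.04 / 70302.88 × 100 = 88.9552
Paasche component (current-period weights):
ΣP(2024)Q(2024) = 2828.59×4 + 12805.92×4 = 11314.36 + 51223.68 = 62538.04
ΣP(2021)Q(2024) = 2888.52×4 + 14687.20×4 = 11554.08 + 58748.8 = 70302.88
P = 62538.04 / 70302.88 × 100 = 88.9552
Fisher = √(L × P) = √(88.9552 × 88.9552) = 88.9552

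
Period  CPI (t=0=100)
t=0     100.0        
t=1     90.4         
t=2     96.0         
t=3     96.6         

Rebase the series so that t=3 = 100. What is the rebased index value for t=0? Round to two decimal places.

Rebased(t=0) = 100.0 / 96.6 × 100 = 103.5197

103.52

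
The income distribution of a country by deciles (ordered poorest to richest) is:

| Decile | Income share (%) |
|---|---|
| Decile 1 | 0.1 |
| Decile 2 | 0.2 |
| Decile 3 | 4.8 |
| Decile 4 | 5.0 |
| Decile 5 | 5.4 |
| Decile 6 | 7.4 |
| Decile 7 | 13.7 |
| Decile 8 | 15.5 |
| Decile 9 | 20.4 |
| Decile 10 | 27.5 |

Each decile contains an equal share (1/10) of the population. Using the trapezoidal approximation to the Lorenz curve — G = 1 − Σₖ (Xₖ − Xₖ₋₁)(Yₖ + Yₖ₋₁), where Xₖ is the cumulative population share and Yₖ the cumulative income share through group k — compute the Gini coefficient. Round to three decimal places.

0.470

Cumulative income shares Yₖ: 0.0010, 0.0030, 0.0510, 0.1010, 0.1550, 0.2290, 0.3660, 0.5210, 0.7250, 1.0000
Σ (Xₖ−Xₖ₋₁)(Yₖ+Yₖ₋₁) = (1/10)(0.0010+0.0000) + (1/10)(0.0030+0.0010) + (1/10)(0.0510+0.0030) + (1/10)(0.1010+0.0510) + (1/10)(0.1550+0.1010) + (1/10)(0.2290+0.1550) + (1/10)(0.3660+0.2290) + (1/10)(0.5210+0.3660) + (1/10)(0.7250+0.5210) + (1/10)(1.0000+0.7250)
  = 0.0001 + 0.0004 + 0.0054 + 0.0152 + 0.0256 + 0.0384 + 0.0595 + 0.0887 + 0.1246 + 0.1725 = 0.5304
G = 1 − 0.5304 = 0.4696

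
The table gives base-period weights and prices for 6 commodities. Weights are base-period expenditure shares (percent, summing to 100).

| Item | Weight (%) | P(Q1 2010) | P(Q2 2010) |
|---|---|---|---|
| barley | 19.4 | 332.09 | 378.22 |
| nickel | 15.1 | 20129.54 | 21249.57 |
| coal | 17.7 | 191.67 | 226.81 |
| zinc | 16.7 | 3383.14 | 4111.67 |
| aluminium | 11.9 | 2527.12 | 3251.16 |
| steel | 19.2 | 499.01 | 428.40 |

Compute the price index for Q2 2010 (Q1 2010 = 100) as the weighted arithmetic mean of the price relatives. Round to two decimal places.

barley: 19.4 × (378.22/332.09) = 19.4 × 1.138908 = 22.0948
nickel: 15.1 × (21249.57/20129.54) = 15.1 × 1.055641 = 15.9402
coal: 17.7 × (226.81/191.67) = 17.7 × 1.183336 = 20.9450
zinc: 16.7 × (4111.67/3383.14) = 16.7 × 1.215341 = 20.2962
aluminium: 11.9 × (3251.16/2527.12) = 11.9 × 1.286508 = 15.3094
steel: 19.2 × (428.40/499.01) = 19.2 × 0.858500 = 16.4832
Index = Σ wᵢ·(p₁ᵢ/p₀ᵢ) = 22.0948 + 15.9402 + 20.9450 + 20.2962 + 15.3094 + 16.4832 = 111.0689

111.07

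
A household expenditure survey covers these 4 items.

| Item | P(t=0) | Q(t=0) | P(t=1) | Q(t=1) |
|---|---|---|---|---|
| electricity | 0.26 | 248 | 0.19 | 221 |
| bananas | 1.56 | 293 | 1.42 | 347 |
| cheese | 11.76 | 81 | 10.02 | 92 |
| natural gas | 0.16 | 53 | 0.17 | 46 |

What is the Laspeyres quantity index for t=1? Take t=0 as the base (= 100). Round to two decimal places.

113.86

Laspeyres quantity index uses base-period prices as weights.
ΣP(t=0)·Q(t=1) = 0.26×221 + 1.56×347 + 11.76×92 + 0.16×46 = 57.46 + 541.32 + 1081.92 + 7.36 = 1688.06
ΣP(t=0)·Q(t=0) = 0.26×248 + 1.56×293 + 11.76×81 + 0.16×53 = 64.48 + 457.08 + 952.56 + 8.48 = 1482.6
Index = 1688.06 / 1482.6 × 100 = 113.8581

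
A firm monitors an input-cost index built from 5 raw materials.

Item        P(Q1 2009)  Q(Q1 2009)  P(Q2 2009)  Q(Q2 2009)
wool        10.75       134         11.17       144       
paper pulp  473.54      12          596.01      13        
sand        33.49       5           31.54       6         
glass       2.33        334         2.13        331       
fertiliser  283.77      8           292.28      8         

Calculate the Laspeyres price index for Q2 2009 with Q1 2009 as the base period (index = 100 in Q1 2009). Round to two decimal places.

Laspeyres price index uses base-period quantities as weights.
ΣP(Q2 2009)·Q(Q1 2009) = 11.17×134 + 596.01×12 + 31.54×5 + 2.13×334 + 292.28×8 = 1496.78 + 7152.12 + 157.7 + 711.42 + 2338.24 = 11856.26
ΣP(Q1 2009)·Q(Q1 2009) = 10.75×134 + 473.54×12 + 33.49×5 + 2.33×334 + 283.77×8 = 1440.5 + 5682.48 + 167.45 + 778.22 + 2270.16 = 10338.81
Index = 11856.26 / 10338.81 × 100 = 114.6772

114.68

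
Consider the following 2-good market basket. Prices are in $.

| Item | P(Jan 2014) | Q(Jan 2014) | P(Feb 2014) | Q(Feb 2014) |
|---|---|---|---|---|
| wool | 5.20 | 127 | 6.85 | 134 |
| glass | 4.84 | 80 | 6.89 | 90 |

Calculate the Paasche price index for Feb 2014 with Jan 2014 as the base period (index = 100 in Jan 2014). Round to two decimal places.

Paasche price index uses current-period quantities as weights.
ΣP(Feb 2014)·Q(Feb 2014) = 6.85×134 + 6.89×90 = 917.9 + 620.1 = 1538
ΣP(Jan 2014)·Q(Feb 2014) = 5.20×134 + 4.84×90 = 696.8 + 435.6 = 1132.4
Index = 1538 / 1132.4 × 100 = 135.8177

135.82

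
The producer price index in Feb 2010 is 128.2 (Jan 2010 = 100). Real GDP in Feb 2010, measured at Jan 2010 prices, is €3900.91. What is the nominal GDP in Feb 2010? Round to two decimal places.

Nominal = Real × (Index/100) = 3900.91 × (128.2/100)
        = 3900.91 × 1.282 = 5000.9666

5000.97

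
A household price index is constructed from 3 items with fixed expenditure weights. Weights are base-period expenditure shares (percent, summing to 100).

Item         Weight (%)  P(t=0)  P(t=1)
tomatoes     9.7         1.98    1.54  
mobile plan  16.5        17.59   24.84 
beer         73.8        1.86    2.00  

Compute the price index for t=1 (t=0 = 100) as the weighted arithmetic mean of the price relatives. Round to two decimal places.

tomatoes: 9.7 × (1.54/1.98) = 9.7 × 0.777778 = 7.5444
mobile plan: 16.5 × (24.84/17.59) = 16.5 × 1.412166 = 23.3007
beer: 73.8 × (2.00/1.86) = 73.8 × 1.075269 = 79.3548
Index = Σ wᵢ·(p₁ᵢ/p₀ᵢ) = 7.5444 + 23.3007 + 79.3548 = 110.2000

110.20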